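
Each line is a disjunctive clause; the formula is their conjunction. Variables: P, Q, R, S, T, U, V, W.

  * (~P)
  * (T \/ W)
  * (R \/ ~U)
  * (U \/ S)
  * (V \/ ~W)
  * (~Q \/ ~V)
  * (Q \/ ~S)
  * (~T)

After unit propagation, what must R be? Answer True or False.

(~P) is a unit clause: P = False.
Unit clause (~T) sets T = False.
From (T \/ W) and T = False: W = True.
From (V \/ ~W) and W = True: V = True.
(~V \/ ~Q) with V = True leaves only ~Q, so Q = False.
(~S \/ Q): since Q = False, the clause reduces to (~S). S = False.
In (U \/ S), S is now false; U must hold, so U = True.
From (R \/ ~U) and U = True: R = True.

True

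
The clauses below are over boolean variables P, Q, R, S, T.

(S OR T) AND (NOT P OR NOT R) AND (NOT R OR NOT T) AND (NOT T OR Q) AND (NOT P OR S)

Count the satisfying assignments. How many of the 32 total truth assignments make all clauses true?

Split on T, then P.
  T=T, P=T: remaining (Q,R,S) ∈ {(T,F,T)} — 1.
  T=T, P=F: remaining (Q,R,S) ∈ {(T,F,F); (T,F,T)} — 2.
  T=F, P=T: remaining (Q,R,S) ∈ {(F,F,T); (T,F,T)} — 2.
  T=F, P=F: remaining (Q,R,S) ∈ {(F,F,T); (F,T,T); (T,F,T); (T,T,T)} — 4.
Total: 1 + 2 + 2 + 4 = 9.

9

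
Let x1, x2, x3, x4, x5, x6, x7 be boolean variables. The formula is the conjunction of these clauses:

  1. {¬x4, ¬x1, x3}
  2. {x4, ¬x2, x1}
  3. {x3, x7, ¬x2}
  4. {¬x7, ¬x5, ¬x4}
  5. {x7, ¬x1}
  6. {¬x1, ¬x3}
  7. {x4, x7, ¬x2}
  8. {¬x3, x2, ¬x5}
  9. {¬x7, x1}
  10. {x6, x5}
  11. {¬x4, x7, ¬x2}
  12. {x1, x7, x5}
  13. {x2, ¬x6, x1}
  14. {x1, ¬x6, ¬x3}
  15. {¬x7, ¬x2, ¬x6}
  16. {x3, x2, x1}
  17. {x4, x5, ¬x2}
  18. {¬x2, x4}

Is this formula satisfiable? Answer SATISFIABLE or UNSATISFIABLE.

SATISFIABLE

Branch on x1: take x1 = True.
  then x7 is forced to True.
  then x3 is forced to False.
  then x4 is forced to False.
  then x2 is forced to False.
The remaining clauses are satisfied by x5 = True, x6 = True.
So x1=T, x2=F, x3=F, x4=F, x5=T, x6=T, x7=T is a satisfying assignment.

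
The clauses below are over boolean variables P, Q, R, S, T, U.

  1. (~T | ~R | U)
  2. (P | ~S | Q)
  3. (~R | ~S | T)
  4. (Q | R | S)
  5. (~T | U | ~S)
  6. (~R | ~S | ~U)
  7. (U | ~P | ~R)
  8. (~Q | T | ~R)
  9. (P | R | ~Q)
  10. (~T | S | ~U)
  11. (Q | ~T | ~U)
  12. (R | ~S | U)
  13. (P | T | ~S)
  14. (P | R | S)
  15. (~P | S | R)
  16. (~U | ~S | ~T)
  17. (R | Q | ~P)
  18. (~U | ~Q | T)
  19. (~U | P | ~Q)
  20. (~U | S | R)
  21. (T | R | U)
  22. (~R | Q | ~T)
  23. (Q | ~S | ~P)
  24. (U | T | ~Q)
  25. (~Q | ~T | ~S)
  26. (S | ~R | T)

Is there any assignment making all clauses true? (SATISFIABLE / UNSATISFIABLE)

R = True:
  T = True:
    propagation gives U=True, S=False; an empty clause results — contradiction.
  T = False:
    propagation gives S=False; an empty clause results — contradiction.
R = False:
  S = True:
    propagation gives U=True, T=False, P=True, Q=True; an empty clause results — contradiction.
  S = False:
    propagation gives Q=True, P=True; an empty clause results — contradiction.
Every branch closes, so no satisfying assignment exists.

UNSATISFIABLE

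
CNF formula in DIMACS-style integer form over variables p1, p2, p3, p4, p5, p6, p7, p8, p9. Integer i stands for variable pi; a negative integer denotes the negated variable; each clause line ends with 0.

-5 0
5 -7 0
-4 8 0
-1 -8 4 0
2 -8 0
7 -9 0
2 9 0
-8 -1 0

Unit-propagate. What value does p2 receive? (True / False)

Unit clause (!p5) sets p5 = False.
(p5 || !p7): since p5 = False, the clause reduces to (!p7). p7 = False.
(!p9 || p7) with p7 = False leaves only !p9, so p9 = False.
(p2 || p9) with p9 = False leaves only p2, so p2 = True.

True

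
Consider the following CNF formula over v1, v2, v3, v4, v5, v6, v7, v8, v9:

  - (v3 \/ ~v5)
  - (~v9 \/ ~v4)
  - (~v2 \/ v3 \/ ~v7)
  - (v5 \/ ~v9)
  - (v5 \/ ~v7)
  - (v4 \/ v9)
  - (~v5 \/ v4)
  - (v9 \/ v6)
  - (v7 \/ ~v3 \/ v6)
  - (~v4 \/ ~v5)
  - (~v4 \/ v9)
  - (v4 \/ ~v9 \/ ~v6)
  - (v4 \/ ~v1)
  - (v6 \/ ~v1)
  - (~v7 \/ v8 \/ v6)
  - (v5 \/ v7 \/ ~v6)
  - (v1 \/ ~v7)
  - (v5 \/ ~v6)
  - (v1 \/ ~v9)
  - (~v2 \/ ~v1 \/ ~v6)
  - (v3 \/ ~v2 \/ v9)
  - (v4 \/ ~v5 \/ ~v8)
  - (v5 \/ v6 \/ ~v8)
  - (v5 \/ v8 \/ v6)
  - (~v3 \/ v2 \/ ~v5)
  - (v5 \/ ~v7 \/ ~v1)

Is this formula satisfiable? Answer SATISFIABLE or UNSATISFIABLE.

UNSATISFIABLE

v5 = True:
  propagation gives v3=True, v4=True; an empty clause results — contradiction.
v5 = False:
  propagation gives v9=False, v7=False, v4=True; an empty clause results — contradiction.
Every branch closes, so no satisfying assignment exists.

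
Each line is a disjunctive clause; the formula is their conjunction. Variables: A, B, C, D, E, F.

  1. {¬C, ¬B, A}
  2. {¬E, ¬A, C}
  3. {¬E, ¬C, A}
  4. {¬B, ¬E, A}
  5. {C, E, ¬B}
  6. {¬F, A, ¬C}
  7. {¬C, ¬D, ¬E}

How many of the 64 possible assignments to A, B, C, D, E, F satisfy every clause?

Split on C, then A.
  C=T, A=T: B, F free; 3 ways for (D,E) × 2^2 = 12.
  C=T, A=F: remaining (B,D,E,F) ∈ {(F,F,F,F); (F,T,F,F)} — 2.
  C=F, A=T: remaining (B,D,E,F) ∈ {(F,F,F,F); (F,F,F,T); (F,T,F,F); (F,T,F,T)} — 4.
  C=F, A=F: forces B=F; D, E, F free → 2^3 = 8.
Total: 12 + 2 + 4 + 8 = 26.

26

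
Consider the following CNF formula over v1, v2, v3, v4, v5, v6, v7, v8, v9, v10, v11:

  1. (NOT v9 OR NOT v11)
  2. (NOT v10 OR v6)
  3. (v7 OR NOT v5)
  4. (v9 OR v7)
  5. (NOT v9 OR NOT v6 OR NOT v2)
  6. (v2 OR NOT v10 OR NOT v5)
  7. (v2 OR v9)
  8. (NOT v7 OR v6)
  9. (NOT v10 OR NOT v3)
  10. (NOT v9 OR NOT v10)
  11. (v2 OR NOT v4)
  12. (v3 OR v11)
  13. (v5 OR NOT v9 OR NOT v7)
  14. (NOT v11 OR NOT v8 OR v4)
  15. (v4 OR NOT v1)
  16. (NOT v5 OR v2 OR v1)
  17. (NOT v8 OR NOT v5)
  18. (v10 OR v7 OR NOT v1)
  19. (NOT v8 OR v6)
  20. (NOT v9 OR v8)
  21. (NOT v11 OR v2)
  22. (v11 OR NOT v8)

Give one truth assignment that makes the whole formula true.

v1=False, v2=True, v3=False, v4=True, v5=False, v6=True, v7=True, v8=True, v9=False, v10=False, v11=True

Check each clause:
  1. (NOT v11 OR NOT v9) — NOT v9 is true.
  2. (v6 OR NOT v10) — NOT v10 is true.
  3. (v7 OR NOT v5) — NOT v5 is true.
  4. (v7 OR v9) — v7 is true.
  5. (NOT v6 OR NOT v2 OR NOT v9) — NOT v9 is true.
  6. (v2 OR NOT v10 OR NOT v5) — v2 is true.
  7. (v2 OR v9) — v2 is true.
  8. (v6 OR NOT v7) — v6 is true.
  9. (NOT v10 OR NOT v3) — NOT v3 is true.
  10. (NOT v10 OR NOT v9) — NOT v10 is true.
  11. (NOT v4 OR v2) — v2 is true.
  12. (v11 OR v3) — v11 is true.
  13. (NOT v7 OR NOT v9 OR v5) — NOT v9 is true.
  14. (NOT v11 OR NOT v8 OR v4) — v4 is true.
  15. (v4 OR NOT v1) — v4 is true.
  16. (NOT v5 OR v1 OR v2) — v2 is true.
  17. (NOT v5 OR NOT v8) — NOT v5 is true.
  18. (NOT v1 OR v10 OR v7) — NOT v1 is true.
  19. (v6 OR NOT v8) — v6 is true.
  20. (NOT v9 OR v8) — v8 is true.
  21. (v2 OR NOT v11) — v2 is true.
  22. (NOT v8 OR v11) — v11 is true.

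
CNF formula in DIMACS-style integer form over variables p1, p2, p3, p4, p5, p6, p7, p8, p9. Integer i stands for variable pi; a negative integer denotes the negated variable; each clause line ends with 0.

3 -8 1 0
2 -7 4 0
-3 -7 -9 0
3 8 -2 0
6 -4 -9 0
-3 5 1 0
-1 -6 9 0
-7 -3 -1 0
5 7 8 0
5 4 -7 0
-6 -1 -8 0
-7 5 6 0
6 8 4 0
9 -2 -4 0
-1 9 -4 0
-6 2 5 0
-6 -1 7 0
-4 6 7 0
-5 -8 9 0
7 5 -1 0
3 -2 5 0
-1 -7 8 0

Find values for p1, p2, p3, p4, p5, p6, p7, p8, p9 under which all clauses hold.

p1=False, p2=False, p3=True, p4=False, p5=True, p6=False, p7=False, p8=True, p9=True

Branch on p1: take p1 = False.
Branch on p2: take p2 = False.
Set p3 = True and propagate.
  then p5 is forced to True.
For the remaining variables, p4 = False, p6 = False, p7 = False, p8 = True, p9 = True works.
Every clause has at least one true literal under this assignment.
Check each clause:
  1. {p3, p1, ¬p8} — p3 is true.
  2. {p2, p4, ¬p7} — ¬p7 is true.
  3. {¬p7, ¬p9, ¬p3} — ¬p7 is true.
  4. {p3, ¬p2, p8} — p8 is true.
  5. {¬p4, ¬p9, p6} — ¬p4 is true.
  6. {p5, ¬p3, p1} — p5 is true.
  7. {p9, ¬p1, ¬p6} — p9 is true.
  8. {¬p1, ¬p7, ¬p3} — ¬p7 is true.
  9. {p5, p7, p8} — p8 is true.
  10. {¬p7, p4, p5} — ¬p7 is true.
  11. {¬p8, ¬p1, ¬p6} — ¬p6 is true.
  12. {p6, ¬p7, p5} — ¬p7 is true.
  13. {p4, p8, p6} — p8 is true.
  14. {p9, ¬p4, ¬p2} — p9 is true.
  15. {p9, ¬p4, ¬p1} — p9 is true.
  16. {p2, ¬p6, p5} — ¬p6 is true.
  17. {¬p6, p7, ¬p1} — ¬p6 is true.
  18. {¬p4, p6, p7} — ¬p4 is true.
  19. {¬p8, p9, ¬p5} — p9 is true.
  20. {p7, ¬p1, p5} — p5 is true.
  21. {¬p2, p5, p3} — p3 is true.
  22. {¬p7, ¬p1, p8} — p8 is true.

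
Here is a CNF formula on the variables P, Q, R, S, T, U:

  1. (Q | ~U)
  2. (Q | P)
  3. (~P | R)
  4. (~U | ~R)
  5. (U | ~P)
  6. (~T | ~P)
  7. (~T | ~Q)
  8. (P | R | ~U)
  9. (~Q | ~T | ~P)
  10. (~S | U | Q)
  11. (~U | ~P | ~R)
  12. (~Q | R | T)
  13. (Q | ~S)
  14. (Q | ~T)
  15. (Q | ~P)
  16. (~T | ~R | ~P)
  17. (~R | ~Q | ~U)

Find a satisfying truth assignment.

P=False, Q=True, R=True, S=True, T=False, U=False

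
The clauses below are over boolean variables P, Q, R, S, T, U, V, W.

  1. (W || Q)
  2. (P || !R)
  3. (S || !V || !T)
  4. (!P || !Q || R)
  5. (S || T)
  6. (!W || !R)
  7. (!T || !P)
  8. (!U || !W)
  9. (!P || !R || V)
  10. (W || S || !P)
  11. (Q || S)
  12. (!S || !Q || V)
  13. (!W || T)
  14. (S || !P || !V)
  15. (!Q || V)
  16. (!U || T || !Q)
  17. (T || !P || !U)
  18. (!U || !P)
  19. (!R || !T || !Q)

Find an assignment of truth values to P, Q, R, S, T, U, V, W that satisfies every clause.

P = 0  Q = 0  R = 0  S = 1  T = 1  U = 0  V = 1  W = 1

Pure literal: U appears only negated; assign U = False.
Try P = False.
  then R is forced to False.
Branch on Q: take Q = False.
  then W is forced to True.
  then S is forced to True.
  then T is forced to True.
V is now unconstrained; take V = True.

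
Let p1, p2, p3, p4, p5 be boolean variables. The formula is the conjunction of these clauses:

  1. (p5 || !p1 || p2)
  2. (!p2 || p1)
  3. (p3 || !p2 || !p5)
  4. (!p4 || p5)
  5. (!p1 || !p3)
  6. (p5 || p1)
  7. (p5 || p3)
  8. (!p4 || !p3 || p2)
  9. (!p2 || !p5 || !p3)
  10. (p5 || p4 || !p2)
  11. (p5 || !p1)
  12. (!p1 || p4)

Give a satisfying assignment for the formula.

Set p1 = False and propagate.
  then p2 is forced to False.
  then p5 is forced to True.
The remaining clauses are satisfied by p3 = True, p4 = False.
Every clause has at least one true literal under this assignment.
Check each clause:
  1. (p5 || p2 || !p1) — p5 is true.
  2. (p1 || !p2) — !p2 is true.
  3. (p3 || !p2 || !p5) — p3 is true.
  4. (!p4 || p5) — !p4 is true.
  5. (!p1 || !p3) — !p1 is true.
  6. (p1 || p5) — p5 is true.
  7. (p5 || p3) — p3 is true.
  8. (!p3 || !p4 || p2) — !p4 is true.
  9. (!p3 || !p2 || !p5) — !p2 is true.
  10. (p5 || p4 || !p2) — p5 is true.
  11. (!p1 || p5) — p5 is true.
  12. (!p1 || p4) — !p1 is true.

p1=False, p2=False, p3=True, p4=False, p5=True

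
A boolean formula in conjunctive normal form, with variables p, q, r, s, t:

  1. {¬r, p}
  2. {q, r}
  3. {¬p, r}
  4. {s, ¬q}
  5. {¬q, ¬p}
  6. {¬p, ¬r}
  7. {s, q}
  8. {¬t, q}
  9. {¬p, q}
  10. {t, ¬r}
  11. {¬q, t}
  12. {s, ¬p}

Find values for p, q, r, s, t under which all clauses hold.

p = F, q = T, r = F, s = T, t = T

Check each clause:
  1. {¬r, p} — ¬r is true.
  2. {r, q} — q is true.
  3. {¬p, r} — ¬p is true.
  4. {¬q, s} — s is true.
  5. {¬p, ¬q} — ¬p is true.
  6. {¬p, ¬r} — ¬r is true.
  7. {s, q} — q is true.
  8. {q, ¬t} — q is true.
  9. {q, ¬p} — q is true.
  10. {t, ¬r} — t is true.
  11. {¬q, t} — t is true.
  12. {¬p, s} — s is true.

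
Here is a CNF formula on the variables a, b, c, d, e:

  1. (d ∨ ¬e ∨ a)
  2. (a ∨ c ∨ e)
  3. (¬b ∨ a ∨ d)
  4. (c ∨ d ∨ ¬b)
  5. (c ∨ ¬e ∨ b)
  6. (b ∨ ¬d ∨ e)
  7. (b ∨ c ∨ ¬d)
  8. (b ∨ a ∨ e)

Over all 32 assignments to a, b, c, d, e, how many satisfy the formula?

Case analysis on b and d:
  b=1, d=1: 7 of the 8 assignments to (a,c,e) work.
  b=1, d=0: remaining (a,c,e) ∈ {(1,1,0); (1,1,1)} — 2.
  b=0, d=1: remaining (a,c,e) ∈ {(0,1,1); (1,1,1)} — 2.
  b=0, d=0: remaining (a,c,e) ∈ {(1,0,0); (1,1,0); (1,1,1)} — 3.
Total: 7 + 2 + 2 + 3 = 14.

14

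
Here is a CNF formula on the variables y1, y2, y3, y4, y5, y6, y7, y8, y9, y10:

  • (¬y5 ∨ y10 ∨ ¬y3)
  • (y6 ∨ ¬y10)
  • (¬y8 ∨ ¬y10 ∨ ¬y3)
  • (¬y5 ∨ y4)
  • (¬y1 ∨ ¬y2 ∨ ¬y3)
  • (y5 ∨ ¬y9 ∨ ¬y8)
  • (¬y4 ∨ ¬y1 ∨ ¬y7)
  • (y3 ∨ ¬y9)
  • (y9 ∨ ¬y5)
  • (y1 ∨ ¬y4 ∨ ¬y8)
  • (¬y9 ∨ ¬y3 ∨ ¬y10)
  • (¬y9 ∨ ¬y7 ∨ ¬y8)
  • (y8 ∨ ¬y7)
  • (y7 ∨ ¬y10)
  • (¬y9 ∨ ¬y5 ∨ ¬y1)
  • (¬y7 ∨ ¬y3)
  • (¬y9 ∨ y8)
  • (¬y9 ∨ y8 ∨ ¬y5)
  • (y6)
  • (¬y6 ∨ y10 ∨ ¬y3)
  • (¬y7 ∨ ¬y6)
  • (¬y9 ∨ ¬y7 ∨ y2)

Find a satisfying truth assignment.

y1 = False, y2 = False, y3 = False, y4 = True, y5 = False, y6 = True, y7 = False, y8 = False, y9 = False, y10 = False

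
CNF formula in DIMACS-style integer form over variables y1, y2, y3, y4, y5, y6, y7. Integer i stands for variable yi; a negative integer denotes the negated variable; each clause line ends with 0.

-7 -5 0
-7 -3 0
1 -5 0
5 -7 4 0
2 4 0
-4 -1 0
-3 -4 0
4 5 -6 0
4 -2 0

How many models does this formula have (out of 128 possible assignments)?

Split on y4, then y5.
  y4=T, y5=T: a clause becomes empty — 0.
  y4=T, y5=F: forces y1=F; y3=F; y2, y6, y7 free → 2^3 = 8.
  y4=F, y5=T: a clause becomes empty — 0.
  y4=F, y5=F: a clause becomes empty — 0.
Total: 0 + 8 + 0 + 0 = 8.

8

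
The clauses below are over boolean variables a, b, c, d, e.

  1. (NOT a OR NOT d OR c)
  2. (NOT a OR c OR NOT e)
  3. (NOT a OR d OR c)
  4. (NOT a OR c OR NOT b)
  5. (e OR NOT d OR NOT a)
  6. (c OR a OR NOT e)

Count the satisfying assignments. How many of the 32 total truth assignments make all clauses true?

Split on a, then c.
  a=1, c=1: b free; 3 ways for (d,e) × 2^1 = 6.
  a=1, c=0: a clause becomes empty — 0.
  a=0, c=1: b, d, e free → 2^3 = 8.
  a=0, c=0: remaining (b,d,e) ∈ {(0,0,0); (0,1,0); (1,0,0); (1,1,0)} — 4.
Total: 6 + 0 + 8 + 4 = 18.

18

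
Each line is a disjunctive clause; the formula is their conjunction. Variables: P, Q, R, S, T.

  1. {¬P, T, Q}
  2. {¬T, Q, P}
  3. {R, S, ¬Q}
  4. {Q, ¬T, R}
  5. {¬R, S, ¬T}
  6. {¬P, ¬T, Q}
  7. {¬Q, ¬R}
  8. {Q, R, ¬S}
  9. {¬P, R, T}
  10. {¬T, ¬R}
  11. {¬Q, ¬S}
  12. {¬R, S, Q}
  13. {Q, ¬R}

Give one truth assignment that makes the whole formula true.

P=F, Q=F, R=F, S=F, T=F

Check each clause:
  1. {¬P, T, Q} — ¬P is true.
  2. {Q, ¬T, P} — ¬T is true.
  3. {S, R, ¬Q} — ¬Q is true.
  4. {R, Q, ¬T} — ¬T is true.
  5. {S, ¬R, ¬T} — ¬T is true.
  6. {Q, ¬P, ¬T} — ¬T is true.
  7. {¬R, ¬Q} — ¬R is true.
  8. {¬S, R, Q} — ¬S is true.
  9. {R, T, ¬P} — ¬P is true.
  10. {¬T, ¬R} — ¬T is true.
  11. {¬S, ¬Q} — ¬S is true.
  12. {Q, S, ¬R} — ¬R is true.
  13. {¬R, Q} — ¬R is true.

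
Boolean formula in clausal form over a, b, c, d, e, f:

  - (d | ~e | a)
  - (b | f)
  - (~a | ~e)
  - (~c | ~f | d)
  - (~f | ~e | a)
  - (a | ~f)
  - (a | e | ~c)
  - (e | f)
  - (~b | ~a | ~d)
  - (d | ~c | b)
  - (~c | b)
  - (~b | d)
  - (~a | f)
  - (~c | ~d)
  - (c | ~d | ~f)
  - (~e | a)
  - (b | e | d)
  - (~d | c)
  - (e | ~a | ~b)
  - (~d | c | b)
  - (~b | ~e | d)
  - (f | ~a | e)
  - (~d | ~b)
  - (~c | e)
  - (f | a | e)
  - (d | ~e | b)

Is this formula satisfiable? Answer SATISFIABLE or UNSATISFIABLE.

UNSATISFIABLE

d = True:
  propagation gives c=False; an empty clause results — contradiction.
d = False:
  propagation gives b=False, f=True, c=False, a=True; an empty clause results — contradiction.
Every branch closes, so no satisfying assignment exists.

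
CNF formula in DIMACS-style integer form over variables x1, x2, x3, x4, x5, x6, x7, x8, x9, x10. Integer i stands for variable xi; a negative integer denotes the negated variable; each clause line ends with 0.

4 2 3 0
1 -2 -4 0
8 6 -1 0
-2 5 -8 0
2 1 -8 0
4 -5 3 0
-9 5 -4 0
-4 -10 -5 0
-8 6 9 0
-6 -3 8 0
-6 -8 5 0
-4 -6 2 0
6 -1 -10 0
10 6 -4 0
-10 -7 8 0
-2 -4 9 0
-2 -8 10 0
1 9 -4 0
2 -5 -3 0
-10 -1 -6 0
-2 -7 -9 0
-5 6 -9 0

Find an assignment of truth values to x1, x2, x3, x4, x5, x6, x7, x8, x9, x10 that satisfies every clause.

x1=True, x2=True, x3=False, x4=False, x5=False, x6=True, x7=False, x8=False, x9=False, x10=False

x7 occurs only negated in the remaining clauses — set x7 = False.
Branch on x1: take x1 = True.
Set x2 = True and propagate.
The remaining clauses are satisfied by x3 = False, x4 = False, x5 = False, x6 = True, x8 = False, x9 = False, x10 = False.
Every clause has at least one true literal under this assignment.
Check each clause:
  1. (x3 ∨ x2 ∨ x4) — x2 is true.
  2. (¬x2 ∨ x1 ∨ ¬x4) — x1 is true.
  3. (x6 ∨ ¬x1 ∨ x8) — x6 is true.
  4. (¬x2 ∨ x5 ∨ ¬x8) — ¬x8 is true.
  5. (x2 ∨ x1 ∨ ¬x8) — ¬x8 is true.
  6. (¬x5 ∨ x3 ∨ x4) — ¬x5 is true.
  7. (¬x9 ∨ ¬x4 ∨ x5) — ¬x4 is true.
  8. (¬x4 ∨ ¬x10 ∨ ¬x5) — ¬x5 is true.
  9. (¬x8 ∨ x9 ∨ x6) — ¬x8 is true.
  10. (¬x6 ∨ x8 ∨ ¬x3) — ¬x3 is true.
  11. (¬x8 ∨ ¬x6 ∨ x5) — ¬x8 is true.
  12. (¬x6 ∨ x2 ∨ ¬x4) — x2 is true.
  13. (¬x10 ∨ x6 ∨ ¬x1) — ¬x10 is true.
  14. (x6 ∨ x10 ∨ ¬x4) — ¬x4 is true.
  15. (¬x7 ∨ x8 ∨ ¬x10) — ¬x7 is true.
  16. (¬x4 ∨ x9 ∨ ¬x2) — ¬x4 is true.
  17. (¬x8 ∨ x10 ∨ ¬x2) — ¬x8 is true.
  18. (x1 ∨ ¬x4 ∨ x9) — x1 is true.
  19. (¬x3 ∨ x2 ∨ ¬x5) — x2 is true.
  20. (¬x10 ∨ ¬x1 ∨ ¬x6) — ¬x10 is true.
  21. (¬x9 ∨ ¬x2 ∨ ¬x7) — ¬x7 is true.
  22. (¬x9 ∨ x6 ∨ ¬x5) — ¬x5 is true.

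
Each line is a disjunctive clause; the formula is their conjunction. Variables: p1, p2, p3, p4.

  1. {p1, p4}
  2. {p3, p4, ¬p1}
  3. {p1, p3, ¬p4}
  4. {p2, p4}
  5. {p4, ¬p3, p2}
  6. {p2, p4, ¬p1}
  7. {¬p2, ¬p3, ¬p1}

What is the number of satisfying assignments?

5

The models are:
  p1=0 p2=0 p3=1 p4=1
  p1=0 p2=1 p3=1 p4=1
  p1=1 p2=0 p3=0 p4=1
  p1=1 p2=0 p3=1 p4=1
  p1=1 p2=1 p3=0 p4=1
Count: 5.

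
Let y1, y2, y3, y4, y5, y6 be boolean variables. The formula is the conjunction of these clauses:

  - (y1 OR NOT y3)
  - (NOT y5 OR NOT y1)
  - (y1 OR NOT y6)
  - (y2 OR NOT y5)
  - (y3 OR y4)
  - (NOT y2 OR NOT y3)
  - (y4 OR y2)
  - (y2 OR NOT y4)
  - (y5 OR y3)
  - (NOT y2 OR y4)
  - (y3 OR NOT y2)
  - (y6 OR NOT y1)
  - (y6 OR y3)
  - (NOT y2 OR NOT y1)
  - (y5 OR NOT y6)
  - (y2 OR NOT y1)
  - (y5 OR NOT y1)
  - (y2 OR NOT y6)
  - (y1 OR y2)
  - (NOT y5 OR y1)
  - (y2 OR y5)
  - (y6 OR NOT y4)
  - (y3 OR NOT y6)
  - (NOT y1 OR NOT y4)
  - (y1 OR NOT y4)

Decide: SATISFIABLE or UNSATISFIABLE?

UNSATISFIABLE

y1 = True:
  propagation gives y5=False; an empty clause results — contradiction.
y1 = False:
  propagation gives y3=False, y6=False; an empty clause results — contradiction.
Every branch closes, so no satisfying assignment exists.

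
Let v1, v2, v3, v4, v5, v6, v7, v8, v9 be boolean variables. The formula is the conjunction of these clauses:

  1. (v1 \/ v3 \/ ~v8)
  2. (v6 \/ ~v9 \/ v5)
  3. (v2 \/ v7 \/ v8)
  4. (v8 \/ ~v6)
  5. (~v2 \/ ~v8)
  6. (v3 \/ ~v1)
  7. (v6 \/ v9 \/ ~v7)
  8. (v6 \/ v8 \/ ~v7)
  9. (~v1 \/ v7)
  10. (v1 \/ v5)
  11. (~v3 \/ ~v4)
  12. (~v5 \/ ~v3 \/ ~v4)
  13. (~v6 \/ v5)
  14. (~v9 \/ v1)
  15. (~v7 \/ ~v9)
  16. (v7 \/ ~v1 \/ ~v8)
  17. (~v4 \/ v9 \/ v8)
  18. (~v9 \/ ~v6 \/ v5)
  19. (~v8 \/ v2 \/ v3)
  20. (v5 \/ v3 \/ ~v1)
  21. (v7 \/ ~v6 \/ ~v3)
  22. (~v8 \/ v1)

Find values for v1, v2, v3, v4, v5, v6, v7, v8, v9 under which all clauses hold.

v4 occurs only negated in the remaining clauses — set v4 = False.
Try v1 = False.
  then v5 is forced to True.
  then v9 is forced to False.
  then v8 is forced to False.
  then v6 is forced to False.
  then v7 is forced to False.
  then v2 is forced to True.
v3 is now unconstrained; take v3 = False.

v1=False  v2=True  v3=False  v4=False  v5=True  v6=False  v7=False  v8=False  v9=False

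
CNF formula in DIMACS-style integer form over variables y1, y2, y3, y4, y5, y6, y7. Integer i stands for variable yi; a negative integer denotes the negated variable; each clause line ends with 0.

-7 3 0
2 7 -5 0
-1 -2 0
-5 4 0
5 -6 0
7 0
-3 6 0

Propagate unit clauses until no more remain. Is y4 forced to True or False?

True

Unit clause (y7) sets y7 = True.
From (y3 || !y7) and y7 = True: y3 = True.
In (y6 || !y3), !y3 is now false; y6 must hold, so y6 = True.
From (!y6 || y5) and y6 = True: y5 = True.
In (!y5 || y4), !y5 is now false; y4 must hold, so y4 = True.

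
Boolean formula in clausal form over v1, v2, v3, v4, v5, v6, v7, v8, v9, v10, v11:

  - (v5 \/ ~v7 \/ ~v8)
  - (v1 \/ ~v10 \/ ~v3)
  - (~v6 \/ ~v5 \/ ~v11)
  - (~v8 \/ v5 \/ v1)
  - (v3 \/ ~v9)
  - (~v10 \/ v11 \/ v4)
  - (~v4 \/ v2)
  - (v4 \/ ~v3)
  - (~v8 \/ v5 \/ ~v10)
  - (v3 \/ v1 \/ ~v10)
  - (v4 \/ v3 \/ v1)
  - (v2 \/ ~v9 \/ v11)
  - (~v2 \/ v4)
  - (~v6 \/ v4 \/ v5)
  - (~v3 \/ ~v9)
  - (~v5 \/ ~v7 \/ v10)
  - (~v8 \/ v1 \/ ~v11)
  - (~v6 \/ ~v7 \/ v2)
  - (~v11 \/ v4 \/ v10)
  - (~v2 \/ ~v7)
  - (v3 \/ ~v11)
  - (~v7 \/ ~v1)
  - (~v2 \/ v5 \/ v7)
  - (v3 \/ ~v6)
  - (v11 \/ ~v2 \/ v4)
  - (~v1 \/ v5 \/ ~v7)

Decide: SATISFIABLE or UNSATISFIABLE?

SATISFIABLE

v6 occurs only negated in the remaining clauses — set v6 = False.
Pure literal: v9 appears only negated; assign v9 = False.
Branch on v1: take v1 = True.
  then v7 is forced to False.
Branch on v2: take v2 = True.
  then v4 is forced to True.
  then v5 is forced to True.
Try v3 = True.
v8, v10, v11 are now unconstrained; take v8 = True, v10 = False, v11 = False.
Every clause has at least one true literal under this assignment.
So v1 = T, v2 = T, v3 = T, v4 = T, v5 = T, v6 = F, v7 = F, v8 = T, v9 = F, v10 = F, v11 = F is a satisfying assignment.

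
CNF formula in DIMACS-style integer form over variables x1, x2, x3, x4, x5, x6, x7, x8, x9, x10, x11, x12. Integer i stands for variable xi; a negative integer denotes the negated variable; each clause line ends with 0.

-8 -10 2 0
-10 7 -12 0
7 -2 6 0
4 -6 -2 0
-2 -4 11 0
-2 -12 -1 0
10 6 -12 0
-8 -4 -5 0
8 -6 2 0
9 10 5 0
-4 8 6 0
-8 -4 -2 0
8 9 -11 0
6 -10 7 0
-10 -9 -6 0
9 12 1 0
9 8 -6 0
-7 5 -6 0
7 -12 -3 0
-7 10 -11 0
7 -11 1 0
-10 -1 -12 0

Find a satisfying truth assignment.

Pure literal: x3 appears only negated; assign x3 = False.
Try x1 = True.
Branch on x2: take x2 = True.
  then x12 is forced to False.
For the remaining variables, x4 = False, x5 = True, x6 = False, x7 = True, x8 = True, x9 = False, x10 = True, x11 = False works.
Check each clause:
  1. (x2 \/ ~x8 \/ ~x10) — x2 is true.
  2. (~x12 \/ ~x10 \/ x7) — ~x12 is true.
  3. (~x2 \/ x7 \/ x6) — x7 is true.
  4. (x4 \/ ~x2 \/ ~x6) — ~x6 is true.
  5. (x11 \/ ~x2 \/ ~x4) — ~x4 is true.
  6. (~x12 \/ ~x2 \/ ~x1) — ~x12 is true.
  7. (~x12 \/ x10 \/ x6) — x10 is true.
  8. (~x8 \/ ~x5 \/ ~x4) — ~x4 is true.
  9. (~x6 \/ x2 \/ x8) — x8 is true.
  10. (x10 \/ x5 \/ x9) — x10 is true.
  11. (x8 \/ x6 \/ ~x4) — x8 is true.
  12. (~x8 \/ ~x4 \/ ~x2) — ~x4 is true.
  13. (~x11 \/ x9 \/ x8) — x8 is true.
  14. (x7 \/ x6 \/ ~x10) — x7 is true.
  15. (~x6 \/ ~x9 \/ ~x10) — ~x6 is true.
  16. (x9 \/ x12 \/ x1) — x1 is true.
  17. (x8 \/ ~x6 \/ x9) — x8 is true.
  18. (~x6 \/ x5 \/ ~x7) — ~x6 is true.
  19. (~x3 \/ x7 \/ ~x12) — ~x12 is true.
  20. (x10 \/ ~x11 \/ ~x7) — x10 is true.
  21. (~x11 \/ x1 \/ x7) — x1 is true.
  22. (~x12 \/ ~x10 \/ ~x1) — ~x12 is true.

x1=1, x2=1, x3=0, x4=0, x5=1, x6=0, x7=1, x8=1, x9=0, x10=1, x11=0, x12=0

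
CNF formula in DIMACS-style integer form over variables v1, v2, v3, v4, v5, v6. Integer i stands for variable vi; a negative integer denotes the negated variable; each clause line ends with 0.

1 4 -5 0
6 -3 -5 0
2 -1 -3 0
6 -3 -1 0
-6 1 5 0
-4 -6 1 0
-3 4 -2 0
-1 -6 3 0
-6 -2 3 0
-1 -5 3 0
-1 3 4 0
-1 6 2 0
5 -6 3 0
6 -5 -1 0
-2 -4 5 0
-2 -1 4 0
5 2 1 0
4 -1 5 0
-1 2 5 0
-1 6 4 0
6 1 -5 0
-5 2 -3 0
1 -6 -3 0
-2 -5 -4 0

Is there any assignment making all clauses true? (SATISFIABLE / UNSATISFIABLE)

SATISFIABLE

Try v1 = False.
Branch on v2: take v2 = True.
Set v3 = False and propagate.
  then v6 is forced to False.
  then v5 is forced to False.
  then v4 is forced to False.
So v1=0, v2=1, v3=0, v4=0, v5=0, v6=0 is a satisfying assignment.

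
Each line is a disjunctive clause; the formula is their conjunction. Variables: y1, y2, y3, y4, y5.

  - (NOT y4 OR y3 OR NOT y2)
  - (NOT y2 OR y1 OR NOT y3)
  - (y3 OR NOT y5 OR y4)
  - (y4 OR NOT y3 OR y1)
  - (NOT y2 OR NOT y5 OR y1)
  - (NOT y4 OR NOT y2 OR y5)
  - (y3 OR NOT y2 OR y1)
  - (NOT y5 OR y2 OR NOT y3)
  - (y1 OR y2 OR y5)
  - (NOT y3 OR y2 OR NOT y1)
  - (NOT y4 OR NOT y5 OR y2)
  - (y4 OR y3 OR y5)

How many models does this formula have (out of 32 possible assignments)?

Satisfying assignments:
  y1=1 y2=0 y3=0 y4=1 y5=0
  y1=1 y2=1 y3=1 y4=0 y5=0
  y1=1 y2=1 y3=1 y4=0 y5=1
  y1=1 y2=1 y3=1 y4=1 y5=1
That's 4 in total.

4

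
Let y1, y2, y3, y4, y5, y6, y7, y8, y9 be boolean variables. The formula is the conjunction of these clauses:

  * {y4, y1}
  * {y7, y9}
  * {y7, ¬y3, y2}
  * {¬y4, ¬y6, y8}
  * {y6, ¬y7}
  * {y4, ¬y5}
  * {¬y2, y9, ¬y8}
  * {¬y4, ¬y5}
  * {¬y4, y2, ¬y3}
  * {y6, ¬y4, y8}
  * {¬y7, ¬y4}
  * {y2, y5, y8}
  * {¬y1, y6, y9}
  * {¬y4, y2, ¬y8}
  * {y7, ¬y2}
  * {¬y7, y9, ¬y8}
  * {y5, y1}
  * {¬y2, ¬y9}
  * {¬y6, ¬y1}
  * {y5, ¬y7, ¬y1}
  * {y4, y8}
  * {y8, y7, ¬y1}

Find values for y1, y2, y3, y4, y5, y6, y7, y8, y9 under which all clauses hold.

y1 = T, y2 = F, y3 = F, y4 = F, y5 = F, y6 = F, y7 = F, y8 = T, y9 = T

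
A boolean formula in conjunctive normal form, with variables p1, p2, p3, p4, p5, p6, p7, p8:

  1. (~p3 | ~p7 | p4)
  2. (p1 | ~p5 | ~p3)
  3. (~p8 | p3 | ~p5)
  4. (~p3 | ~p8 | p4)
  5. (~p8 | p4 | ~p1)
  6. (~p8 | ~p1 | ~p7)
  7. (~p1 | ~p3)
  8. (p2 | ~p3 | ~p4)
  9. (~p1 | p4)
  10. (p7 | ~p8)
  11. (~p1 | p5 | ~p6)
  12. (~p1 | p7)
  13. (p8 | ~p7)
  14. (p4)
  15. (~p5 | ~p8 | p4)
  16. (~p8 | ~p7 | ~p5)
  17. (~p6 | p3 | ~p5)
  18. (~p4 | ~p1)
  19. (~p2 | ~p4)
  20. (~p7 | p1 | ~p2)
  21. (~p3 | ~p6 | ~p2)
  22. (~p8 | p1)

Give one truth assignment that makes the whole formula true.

p1=F, p2=F, p3=F, p4=T, p5=F, p6=F, p7=F, p8=F

Check each clause:
  1. (~p7 | p4 | ~p3) — ~p7 is true.
  2. (~p5 | ~p3 | p1) — ~p5 is true.
  3. (~p8 | p3 | ~p5) — ~p8 is true.
  4. (p4 | ~p3 | ~p8) — ~p8 is true.
  5. (~p1 | ~p8 | p4) — ~p8 is true.
  6. (~p7 | ~p1 | ~p8) — ~p8 is true.
  7. (~p1 | ~p3) — ~p3 is true.
  8. (~p3 | ~p4 | p2) — ~p3 is true.
  9. (p4 | ~p1) — p4 is true.
  10. (p7 | ~p8) — ~p8 is true.
  11. (~p1 | ~p6 | p5) — ~p6 is true.
  12. (~p1 | p7) — ~p1 is true.
  13. (~p7 | p8) — ~p7 is true.
  14. (p4) — p4 is true.
  15. (p4 | ~p8 | ~p5) — ~p8 is true.
  16. (~p7 | ~p5 | ~p8) — ~p8 is true.
  17. (p3 | ~p6 | ~p5) — ~p6 is true.
  18. (~p1 | ~p4) — ~p1 is true.
  19. (~p4 | ~p2) — ~p2 is true.
  20. (p1 | ~p2 | ~p7) — ~p7 is true.
  21. (~p2 | ~p6 | ~p3) — ~p6 is true.
  22. (~p8 | p1) — ~p8 is true.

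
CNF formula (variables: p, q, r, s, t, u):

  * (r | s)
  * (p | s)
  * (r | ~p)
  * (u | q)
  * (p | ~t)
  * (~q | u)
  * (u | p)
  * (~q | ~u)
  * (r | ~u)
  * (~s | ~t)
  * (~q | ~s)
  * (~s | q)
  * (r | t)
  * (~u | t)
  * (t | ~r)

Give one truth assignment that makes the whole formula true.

Set p = True and propagate.
  then r is forced to True.
  then t is forced to True.
  then s is forced to False.
Set q = False and propagate.
  then u is forced to True.
Check each clause:
  1. (r | s) — r is true.
  2. (p | s) — p is true.
  3. (r | ~p) — r is true.
  4. (u | q) — u is true.
  5. (~t | p) — p is true.
  6. (~q | u) — u is true.
  7. (p | u) — p is true.
  8. (~q | ~u) — ~q is true.
  9. (r | ~u) — r is true.
  10. (~t | ~s) — ~s is true.
  11. (~q | ~s) — ~s is true.
  12. (q | ~s) — ~s is true.
  13. (t | r) — r is true.
  14. (t | ~u) — t is true.
  15. (~r | t) — t is true.

p=T, q=F, r=T, s=F, t=T, u=T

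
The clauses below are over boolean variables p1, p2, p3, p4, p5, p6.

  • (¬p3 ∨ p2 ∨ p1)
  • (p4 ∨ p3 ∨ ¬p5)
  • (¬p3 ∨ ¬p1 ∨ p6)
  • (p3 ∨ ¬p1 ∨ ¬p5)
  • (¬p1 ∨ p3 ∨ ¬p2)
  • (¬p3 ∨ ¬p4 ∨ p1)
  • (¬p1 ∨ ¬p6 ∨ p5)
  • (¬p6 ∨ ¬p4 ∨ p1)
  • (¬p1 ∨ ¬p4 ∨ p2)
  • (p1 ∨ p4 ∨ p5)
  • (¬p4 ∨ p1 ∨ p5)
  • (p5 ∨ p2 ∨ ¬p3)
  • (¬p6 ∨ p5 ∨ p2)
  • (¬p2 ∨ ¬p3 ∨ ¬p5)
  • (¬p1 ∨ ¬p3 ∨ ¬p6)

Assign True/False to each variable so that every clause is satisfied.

p1=True, p2=False, p3=False, p4=False, p5=False, p6=False

Check each clause:
  1. (p1 ∨ p2 ∨ ¬p3) — p1 is true.
  2. (p4 ∨ ¬p5 ∨ p3) — ¬p5 is true.
  3. (¬p3 ∨ ¬p1 ∨ p6) — ¬p3 is true.
  4. (p3 ∨ ¬p1 ∨ ¬p5) — ¬p5 is true.
  5. (¬p2 ∨ ¬p1 ∨ p3) — ¬p2 is true.
  6. (¬p3 ∨ ¬p4 ∨ p1) — p1 is true.
  7. (¬p1 ∨ ¬p6 ∨ p5) — ¬p6 is true.
  8. (¬p4 ∨ ¬p6 ∨ p1) — p1 is true.
  9. (¬p4 ∨ ¬p1 ∨ p2) — ¬p4 is true.
  10. (p4 ∨ p5 ∨ p1) — p1 is true.
  11. (¬p4 ∨ p1 ∨ p5) — p1 is true.
  12. (p5 ∨ ¬p3 ∨ p2) — ¬p3 is true.
  13. (¬p6 ∨ p5 ∨ p2) — ¬p6 is true.
  14. (¬p5 ∨ ¬p3 ∨ ¬p2) — ¬p5 is true.
  15. (¬p1 ∨ ¬p6 ∨ ¬p3) — ¬p6 is true.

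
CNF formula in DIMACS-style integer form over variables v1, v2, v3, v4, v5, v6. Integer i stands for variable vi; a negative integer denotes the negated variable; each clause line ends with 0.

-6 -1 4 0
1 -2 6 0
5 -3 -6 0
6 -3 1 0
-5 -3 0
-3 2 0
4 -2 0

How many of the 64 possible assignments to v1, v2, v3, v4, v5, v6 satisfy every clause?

Split on v3, then v6.
  v3=T, v6=T: a clause becomes empty — 0.
  v3=T, v6=F: remaining (v1,v2,v4,v5) ∈ {(T,T,T,F)} — 1.
  v3=F, v6=T: v5 free; 5 ways for (v1,v2,v4) × 2^1 = 10.
  v3=F, v6=F: v5 free; 5 ways for (v1,v2,v4) × 2^1 = 10.
Total: 0 + 1 + 10 + 10 = 21.

21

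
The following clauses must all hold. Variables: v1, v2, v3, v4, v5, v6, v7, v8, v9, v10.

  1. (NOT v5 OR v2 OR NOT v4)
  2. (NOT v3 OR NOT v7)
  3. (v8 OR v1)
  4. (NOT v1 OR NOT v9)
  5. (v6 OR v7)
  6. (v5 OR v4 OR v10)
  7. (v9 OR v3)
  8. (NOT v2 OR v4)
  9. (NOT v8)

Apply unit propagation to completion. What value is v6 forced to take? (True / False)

True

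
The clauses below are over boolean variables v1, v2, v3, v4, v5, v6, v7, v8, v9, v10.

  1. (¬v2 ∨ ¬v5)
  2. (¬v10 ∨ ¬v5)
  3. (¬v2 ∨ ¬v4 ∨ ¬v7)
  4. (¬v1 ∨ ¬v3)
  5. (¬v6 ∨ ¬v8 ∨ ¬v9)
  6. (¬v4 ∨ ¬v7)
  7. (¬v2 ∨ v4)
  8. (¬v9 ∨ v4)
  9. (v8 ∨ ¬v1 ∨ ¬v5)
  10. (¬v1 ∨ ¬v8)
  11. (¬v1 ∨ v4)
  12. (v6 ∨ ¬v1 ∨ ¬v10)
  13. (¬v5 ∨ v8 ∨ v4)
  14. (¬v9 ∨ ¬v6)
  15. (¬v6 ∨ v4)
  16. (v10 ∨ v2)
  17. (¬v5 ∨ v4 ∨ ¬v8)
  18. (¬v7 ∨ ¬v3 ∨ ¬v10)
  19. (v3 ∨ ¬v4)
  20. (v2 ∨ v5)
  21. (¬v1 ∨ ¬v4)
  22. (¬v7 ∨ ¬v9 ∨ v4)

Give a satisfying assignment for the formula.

v1=False, v2=True, v3=True, v4=True, v5=False, v6=False, v7=False, v8=False, v9=True, v10=True

v1 occurs only negated in the remaining clauses — set v1 = False.
v7 occurs only negated in the remaining clauses — set v7 = False.
Branch on v2: take v2 = True.
  then v5 is forced to False.
  then v4 is forced to True.
  then v3 is forced to True.
Set v6 = False and propagate.
v8, v9, v10 are now unconstrained; take v8 = False, v9 = True, v10 = True.
Every clause has at least one true literal under this assignment.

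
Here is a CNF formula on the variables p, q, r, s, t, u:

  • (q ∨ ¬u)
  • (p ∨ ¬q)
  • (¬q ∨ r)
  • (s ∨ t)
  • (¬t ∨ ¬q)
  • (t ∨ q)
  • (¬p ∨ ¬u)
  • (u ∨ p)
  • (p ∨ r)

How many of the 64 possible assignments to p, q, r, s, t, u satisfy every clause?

Satisfying assignments:
  p=1 q=0 r=0 s=0 t=1 u=0
  p=1 q=0 r=0 s=1 t=1 u=0
  p=1 q=0 r=1 s=0 t=1 u=0
  p=1 q=0 r=1 s=1 t=1 u=0
  p=1 q=1 r=1 s=1 t=0 u=0
Count: 5.

5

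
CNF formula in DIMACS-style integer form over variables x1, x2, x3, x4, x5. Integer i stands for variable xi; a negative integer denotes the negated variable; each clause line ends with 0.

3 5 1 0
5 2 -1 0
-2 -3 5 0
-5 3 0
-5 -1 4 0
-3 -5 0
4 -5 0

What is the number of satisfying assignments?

The models are:
  x1=0 x2=0 x3=1 x4=0 x5=0
  x1=0 x2=0 x3=1 x4=1 x5=0
  x1=1 x2=1 x3=0 x4=0 x5=0
  x1=1 x2=1 x3=0 x4=1 x5=0
That's 4 in total.

4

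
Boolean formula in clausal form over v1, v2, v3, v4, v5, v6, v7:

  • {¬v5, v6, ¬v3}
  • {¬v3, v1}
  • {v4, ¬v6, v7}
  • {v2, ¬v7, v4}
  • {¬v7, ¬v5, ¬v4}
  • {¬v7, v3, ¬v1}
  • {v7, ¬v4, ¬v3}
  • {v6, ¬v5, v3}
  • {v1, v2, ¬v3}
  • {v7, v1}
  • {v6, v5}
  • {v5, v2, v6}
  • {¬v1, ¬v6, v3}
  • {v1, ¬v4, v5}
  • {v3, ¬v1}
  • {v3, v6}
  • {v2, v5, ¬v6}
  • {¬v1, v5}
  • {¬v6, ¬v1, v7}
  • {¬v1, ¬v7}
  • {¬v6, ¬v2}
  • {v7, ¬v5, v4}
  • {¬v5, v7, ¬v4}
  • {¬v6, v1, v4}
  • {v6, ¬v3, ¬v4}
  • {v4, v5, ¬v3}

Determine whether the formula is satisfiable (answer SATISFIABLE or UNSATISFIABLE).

UNSATISFIABLE

v6 = True:
  v7 = True:
    propagation gives v4=True; an empty clause results — contradiction.
  v7 = False:
    propagation gives v4=True; an empty clause results — contradiction.
v6 = False:
  propagation gives v5=True, v3=False; an empty clause results — contradiction.
Every branch closes, so no satisfying assignment exists.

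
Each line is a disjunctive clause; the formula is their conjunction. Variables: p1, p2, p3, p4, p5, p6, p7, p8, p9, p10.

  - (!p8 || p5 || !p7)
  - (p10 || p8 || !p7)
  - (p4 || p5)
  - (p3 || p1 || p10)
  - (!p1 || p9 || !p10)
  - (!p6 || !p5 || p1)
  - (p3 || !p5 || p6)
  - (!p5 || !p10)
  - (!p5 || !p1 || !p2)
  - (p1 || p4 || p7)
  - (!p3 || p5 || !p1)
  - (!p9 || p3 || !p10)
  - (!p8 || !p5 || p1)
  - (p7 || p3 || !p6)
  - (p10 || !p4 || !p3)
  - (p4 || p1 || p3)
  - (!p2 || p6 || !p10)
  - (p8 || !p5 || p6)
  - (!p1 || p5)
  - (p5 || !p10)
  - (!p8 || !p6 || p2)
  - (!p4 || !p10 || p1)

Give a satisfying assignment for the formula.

p1=True, p2=False, p3=True, p4=False, p5=True, p6=True, p7=False, p8=False, p9=False, p10=False

Check each clause:
  1. (p5 || !p7 || !p8) — !p8 is true.
  2. (!p7 || p8 || p10) — !p7 is true.
  3. (p5 || p4) — p5 is true.
  4. (p1 || p10 || p3) — p1 is true.
  5. (p9 || !p1 || !p10) — !p10 is true.
  6. (p1 || !p6 || !p5) — p1 is true.
  7. (p3 || p6 || !p5) — p3 is true.
  8. (!p10 || !p5) — !p10 is true.
  9. (!p1 || !p2 || !p5) — !p2 is true.
  10. (p4 || p7 || p1) — p1 is true.
  11. (!p3 || p5 || !p1) — p5 is true.
  12. (p3 || !p10 || !p9) — p3 is true.
  13. (!p5 || p1 || !p8) — !p8 is true.
  14. (p3 || !p6 || p7) — p3 is true.
  15. (!p4 || !p3 || p10) — !p4 is true.
  16. (p4 || p3 || p1) — p1 is true.
  17. (!p2 || !p10 || p6) — p6 is true.
  18. (!p5 || p8 || p6) — p6 is true.
  19. (!p1 || p5) — p5 is true.
  20. (!p10 || p5) — p5 is true.
  21. (p2 || !p6 || !p8) — !p8 is true.
  22. (p1 || !p4 || !p10) — p1 is true.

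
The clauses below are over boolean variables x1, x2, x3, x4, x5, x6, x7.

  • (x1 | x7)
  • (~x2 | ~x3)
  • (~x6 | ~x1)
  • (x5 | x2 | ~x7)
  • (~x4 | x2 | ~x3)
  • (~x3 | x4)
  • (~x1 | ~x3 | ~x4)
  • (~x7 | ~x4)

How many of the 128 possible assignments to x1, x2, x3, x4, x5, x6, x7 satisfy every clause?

17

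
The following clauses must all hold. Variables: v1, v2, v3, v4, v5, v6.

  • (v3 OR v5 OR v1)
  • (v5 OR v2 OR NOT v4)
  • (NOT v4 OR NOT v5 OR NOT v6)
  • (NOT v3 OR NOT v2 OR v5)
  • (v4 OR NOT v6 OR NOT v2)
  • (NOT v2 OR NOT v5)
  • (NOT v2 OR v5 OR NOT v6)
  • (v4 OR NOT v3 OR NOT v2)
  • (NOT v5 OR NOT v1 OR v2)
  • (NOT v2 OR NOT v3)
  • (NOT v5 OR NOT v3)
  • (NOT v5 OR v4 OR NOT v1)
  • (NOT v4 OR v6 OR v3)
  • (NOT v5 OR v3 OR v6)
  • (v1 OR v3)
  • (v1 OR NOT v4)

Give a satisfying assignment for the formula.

v1=True, v2=False, v3=True, v4=False, v5=False, v6=False

Check each clause:
  1. (v5 OR v1 OR v3) — v1 is true.
  2. (v5 OR v2 OR NOT v4) — NOT v4 is true.
  3. (NOT v5 OR NOT v4 OR NOT v6) — NOT v6 is true.
  4. (NOT v2 OR NOT v3 OR v5) — NOT v2 is true.
  5. (v4 OR NOT v2 OR NOT v6) — NOT v6 is true.
  6. (NOT v5 OR NOT v2) — NOT v5 is true.
  7. (NOT v2 OR v5 OR NOT v6) — NOT v6 is true.
  8. (NOT v3 OR v4 OR NOT v2) — NOT v2 is true.
  9. (v2 OR NOT v1 OR NOT v5) — NOT v5 is true.
  10. (NOT v2 OR NOT v3) — NOT v2 is true.
  11. (NOT v5 OR NOT v3) — NOT v5 is true.
  12. (v4 OR NOT v1 OR NOT v5) — NOT v5 is true.
  13. (v3 OR NOT v4 OR v6) — v3 is true.
  14. (NOT v5 OR v6 OR v3) — v3 is true.
  15. (v1 OR v3) — v1 is true.
  16. (NOT v4 OR v1) — v1 is true.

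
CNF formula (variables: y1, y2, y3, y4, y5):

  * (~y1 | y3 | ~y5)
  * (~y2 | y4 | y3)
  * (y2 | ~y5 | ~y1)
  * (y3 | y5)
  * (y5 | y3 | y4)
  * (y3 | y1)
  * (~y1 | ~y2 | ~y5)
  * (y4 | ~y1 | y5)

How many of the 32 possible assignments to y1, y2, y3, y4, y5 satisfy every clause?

10

Split on y5, then y1.
  y5=1, y1=1: a clause becomes empty — 0.
  y5=1, y1=0: remaining (y2,y3,y4) ∈ {(0,1,0); (0,1,1); (1,1,0); (1,1,1)} — 4.
  y5=0, y1=1: remaining (y2,y3,y4) ∈ {(0,1,1); (1,1,1)} — 2.
  y5=0, y1=0: remaining (y2,y3,y4) ∈ {(0,1,0); (0,1,1); (1,1,0); (1,1,1)} — 4.
Total: 0 + 4 + 2 + 4 = 10.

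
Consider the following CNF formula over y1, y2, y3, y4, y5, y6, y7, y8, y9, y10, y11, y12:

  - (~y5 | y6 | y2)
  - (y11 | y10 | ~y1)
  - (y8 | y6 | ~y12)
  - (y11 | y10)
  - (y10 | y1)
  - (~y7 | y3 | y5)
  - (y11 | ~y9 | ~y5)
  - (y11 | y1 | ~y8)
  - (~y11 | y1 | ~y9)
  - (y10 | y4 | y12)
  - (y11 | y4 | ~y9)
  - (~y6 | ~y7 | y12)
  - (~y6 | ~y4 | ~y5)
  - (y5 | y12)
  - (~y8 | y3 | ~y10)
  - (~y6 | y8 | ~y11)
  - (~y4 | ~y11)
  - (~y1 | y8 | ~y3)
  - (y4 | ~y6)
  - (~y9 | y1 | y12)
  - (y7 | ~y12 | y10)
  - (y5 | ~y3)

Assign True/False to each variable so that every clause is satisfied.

y1 = T  y2 = T  y3 = F  y4 = T  y5 = F  y6 = T  y7 = F  y8 = F  y9 = T  y10 = T  y11 = F  y12 = T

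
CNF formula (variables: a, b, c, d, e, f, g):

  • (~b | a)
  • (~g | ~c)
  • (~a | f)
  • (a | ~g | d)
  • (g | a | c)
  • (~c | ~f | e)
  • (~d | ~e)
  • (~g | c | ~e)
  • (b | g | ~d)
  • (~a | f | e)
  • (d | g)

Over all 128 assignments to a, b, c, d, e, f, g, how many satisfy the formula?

7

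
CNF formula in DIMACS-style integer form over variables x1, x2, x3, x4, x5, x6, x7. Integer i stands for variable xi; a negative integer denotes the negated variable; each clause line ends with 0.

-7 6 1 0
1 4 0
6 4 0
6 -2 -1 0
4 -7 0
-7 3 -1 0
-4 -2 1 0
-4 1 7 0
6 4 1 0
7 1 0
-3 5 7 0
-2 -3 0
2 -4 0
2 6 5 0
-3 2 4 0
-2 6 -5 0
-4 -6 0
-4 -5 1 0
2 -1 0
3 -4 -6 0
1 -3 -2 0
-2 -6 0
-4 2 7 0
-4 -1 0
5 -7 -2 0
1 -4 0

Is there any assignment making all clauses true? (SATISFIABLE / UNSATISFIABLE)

UNSATISFIABLE

x4 = True:
  propagation gives x2=True, x1=True; an empty clause results — contradiction.
x4 = False:
  propagation gives x1=True, x6=True, x7=False, x2=True; an empty clause results — contradiction.
Every branch closes, so no satisfying assignment exists.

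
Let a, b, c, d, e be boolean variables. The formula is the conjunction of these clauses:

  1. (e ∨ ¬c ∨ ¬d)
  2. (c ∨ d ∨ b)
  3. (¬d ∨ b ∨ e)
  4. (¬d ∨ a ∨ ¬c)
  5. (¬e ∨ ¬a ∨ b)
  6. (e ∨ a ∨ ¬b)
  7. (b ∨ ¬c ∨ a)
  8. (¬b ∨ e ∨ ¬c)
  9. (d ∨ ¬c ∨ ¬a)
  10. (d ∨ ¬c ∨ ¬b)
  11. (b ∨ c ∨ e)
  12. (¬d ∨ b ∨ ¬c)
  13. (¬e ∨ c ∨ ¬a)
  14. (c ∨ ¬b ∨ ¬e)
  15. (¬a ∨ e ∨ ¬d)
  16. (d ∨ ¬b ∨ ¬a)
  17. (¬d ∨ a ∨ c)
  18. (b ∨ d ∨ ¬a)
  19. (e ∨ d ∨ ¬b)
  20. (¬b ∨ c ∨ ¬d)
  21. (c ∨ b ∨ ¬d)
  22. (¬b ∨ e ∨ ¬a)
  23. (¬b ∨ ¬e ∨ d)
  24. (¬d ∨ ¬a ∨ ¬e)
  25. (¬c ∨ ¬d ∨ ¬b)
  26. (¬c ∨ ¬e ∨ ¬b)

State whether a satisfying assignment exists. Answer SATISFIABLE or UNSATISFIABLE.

UNSATISFIABLE

b = True:
  d = True:
    propagation gives c=True; an empty clause results — contradiction.
  d = False:
    propagation gives c=False, e=False; an empty clause results — contradiction.
b = False:
  d = True:
    propagation gives e=True, a=False, c=False; an empty clause results — contradiction.
  d = False:
    propagation gives c=True, a=True; an empty clause results — contradiction.
Every branch closes, so no satisfying assignment exists.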